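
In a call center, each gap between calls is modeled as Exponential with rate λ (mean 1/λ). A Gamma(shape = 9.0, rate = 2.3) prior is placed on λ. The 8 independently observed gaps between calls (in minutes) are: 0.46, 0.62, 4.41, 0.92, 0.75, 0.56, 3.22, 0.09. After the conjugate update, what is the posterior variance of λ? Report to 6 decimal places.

0.095673

With a Gamma(shape α, rate β) prior on the exponential rate λ, the posterior after n observations with total T = Σxᵢ is Gamma(α+n, β+T).
Sum of observations T = 11.03 minutes; n = 8.
Posterior: Gamma(9.0+8, 2.3+11.03) = Gamma(17.0, 13.33).
Var = α/β² = 0.095673.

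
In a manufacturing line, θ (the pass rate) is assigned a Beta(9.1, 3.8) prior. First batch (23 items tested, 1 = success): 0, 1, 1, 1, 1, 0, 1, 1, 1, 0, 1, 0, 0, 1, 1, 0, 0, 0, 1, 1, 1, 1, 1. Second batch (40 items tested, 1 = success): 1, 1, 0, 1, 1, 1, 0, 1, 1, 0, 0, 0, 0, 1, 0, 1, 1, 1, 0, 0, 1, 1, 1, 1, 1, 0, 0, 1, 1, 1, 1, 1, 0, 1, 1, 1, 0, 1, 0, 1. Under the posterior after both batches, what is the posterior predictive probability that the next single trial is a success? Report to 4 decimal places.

The Beta prior is conjugate to a Binomial/Bernoulli likelihood; the update adds successes to α and failures to β.
After batch 1: Beta(9.1+15, 3.8+8) = Beta(24.1, 11.8).
After batch 2: Beta(24.1+26, 11.8+14) = Beta(50.1, 25.8).
For a single future Bernoulli trial, P(success | data) = α/(α+β) = 0.6601.

0.6601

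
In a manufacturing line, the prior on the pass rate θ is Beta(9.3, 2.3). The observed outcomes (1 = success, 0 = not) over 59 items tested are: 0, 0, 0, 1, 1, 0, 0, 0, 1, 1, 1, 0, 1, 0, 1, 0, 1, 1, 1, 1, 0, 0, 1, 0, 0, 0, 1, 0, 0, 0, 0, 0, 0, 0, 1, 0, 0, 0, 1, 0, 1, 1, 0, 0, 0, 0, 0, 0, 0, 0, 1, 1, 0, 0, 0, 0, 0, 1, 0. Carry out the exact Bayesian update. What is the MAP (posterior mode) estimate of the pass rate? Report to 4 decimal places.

The Beta prior is conjugate to a Binomial/Bernoulli likelihood; the update adds successes to α and failures to β.
Posterior: Beta(α+k, β+n−k) = Beta(9.3+20, 2.3+39) = Beta(29.3, 41.3).
Mode of Beta(a,b) for a,b>1 is (a−1)/(a+b−2) = 28.3/68.6 = 0.4125.

0.4125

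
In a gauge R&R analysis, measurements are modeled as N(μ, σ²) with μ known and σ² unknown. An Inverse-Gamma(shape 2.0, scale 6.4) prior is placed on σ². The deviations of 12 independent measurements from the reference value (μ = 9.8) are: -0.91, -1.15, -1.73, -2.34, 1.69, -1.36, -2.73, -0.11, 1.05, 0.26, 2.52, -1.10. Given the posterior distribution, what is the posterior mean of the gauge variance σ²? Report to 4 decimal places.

With known mean μ and an Inverse-Gamma(α, β) prior on σ², the Normal likelihood is conjugate: posterior is Inv-Gamma(α + n/2, β + Σ(xᵢ−μ)²/2).
Σ(xᵢ−μ)² = (-0.91)² + (-1.15)² + (-1.73)² + (-2.34)² + (1.69)² + (-1.36)² + (-2.73)² + (-0.11)² + (1.05)² + (0.26)² + (2.52)² + (-1.10)² = 31.5203.
Posterior: Inv-Gamma(2.0 + 12/2, 6.4 + 31.5203/2) = Inv-Gamma(8.00, 22.16015).
E[σ²|data] = β/(α−1) = 22.16015/7.00 = 3.1657.

3.1657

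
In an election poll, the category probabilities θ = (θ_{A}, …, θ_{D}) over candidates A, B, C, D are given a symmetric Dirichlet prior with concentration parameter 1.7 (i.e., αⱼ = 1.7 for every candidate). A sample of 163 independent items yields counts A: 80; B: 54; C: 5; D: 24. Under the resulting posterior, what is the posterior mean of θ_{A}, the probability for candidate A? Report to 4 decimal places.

0.4812

The Dirichlet prior is conjugate to the Multinomial likelihood: each posterior αⱼ = prior αⱼ + observed count nⱼ.
Posterior concentration: (81.7, 55.7, 6.7, 25.7), total = 169.8.
E[θ_{A}|data] = α_{A}/Σα = 81.7/169.8 = 0.4812.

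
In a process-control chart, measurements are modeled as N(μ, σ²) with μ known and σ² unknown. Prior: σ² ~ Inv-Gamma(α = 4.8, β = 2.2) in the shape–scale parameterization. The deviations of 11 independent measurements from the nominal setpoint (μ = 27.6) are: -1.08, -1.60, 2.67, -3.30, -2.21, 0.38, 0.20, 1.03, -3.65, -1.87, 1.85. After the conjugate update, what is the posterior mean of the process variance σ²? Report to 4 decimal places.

With known mean μ and an Inverse-Gamma(α, β) prior on σ², the Normal likelihood is conjugate: posterior is Inv-Gamma(α + n/2, β + Σ(xᵢ−μ)²/2).
Σ(xᵢ−μ)² = (-1.08)² + (-1.60)² + (2.67)² + (-3.30)² + (-2.21)² + (0.38)² + (0.20)² + (1.03)² + (-3.65)² + (-1.87)² + (1.85)² = 48.1166.
Posterior: Inv-Gamma(4.8 + 11/2, 2.2 + 48.1166/2) = Inv-Gamma(10.30, 26.25830).
E[σ²|data] = β/(α−1) = 26.25830/9.30 = 2.8235.

2.8235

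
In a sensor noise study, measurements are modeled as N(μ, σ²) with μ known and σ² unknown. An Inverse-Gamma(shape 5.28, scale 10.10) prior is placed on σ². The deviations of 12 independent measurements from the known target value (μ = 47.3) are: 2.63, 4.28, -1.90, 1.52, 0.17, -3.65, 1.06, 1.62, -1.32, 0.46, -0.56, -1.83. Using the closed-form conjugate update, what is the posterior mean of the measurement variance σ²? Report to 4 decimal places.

With known mean μ and an Inverse-Gamma(α, β) prior on σ², the Normal likelihood is conjugate: posterior is Inv-Gamma(α + n/2, β + Σ(xᵢ−μ)²/2).
Σ(xᵢ−μ)² = (2.63)² + (4.28)² + (-1.90)² + (1.52)² + (0.17)² + (-3.65)² + (1.06)² + (1.62)² + (-1.32)² + (0.46)² + (-0.56)² + (-1.83)² = 53.8716.
Posterior: Inv-Gamma(5.28 + 12/2, 10.10 + 53.8716/2) = Inv-Gamma(11.28, 37.03580).
E[σ²|data] = β/(α−1) = 37.03580/10.28 = 3.6027.

3.6027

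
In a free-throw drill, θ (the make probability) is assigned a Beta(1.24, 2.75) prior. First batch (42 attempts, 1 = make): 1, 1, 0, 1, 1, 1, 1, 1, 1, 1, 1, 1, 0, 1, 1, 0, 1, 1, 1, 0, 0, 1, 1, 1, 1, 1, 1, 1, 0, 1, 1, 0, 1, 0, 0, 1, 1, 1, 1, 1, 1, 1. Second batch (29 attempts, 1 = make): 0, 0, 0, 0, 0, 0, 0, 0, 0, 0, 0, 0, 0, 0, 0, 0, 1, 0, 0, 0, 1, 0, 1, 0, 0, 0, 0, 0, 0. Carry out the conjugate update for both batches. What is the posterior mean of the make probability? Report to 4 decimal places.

0.4966

The Beta prior is conjugate to a Binomial/Bernoulli likelihood; the update adds successes to α and failures to β.
After batch 1: Beta(1.24+33, 2.75+9) = Beta(34.24, 11.75).
After batch 2: Beta(34.24+3, 11.75+26) = Beta(37.24, 37.75).
Posterior mean = α/(α+β) = 37.24/74.99 = 0.4966.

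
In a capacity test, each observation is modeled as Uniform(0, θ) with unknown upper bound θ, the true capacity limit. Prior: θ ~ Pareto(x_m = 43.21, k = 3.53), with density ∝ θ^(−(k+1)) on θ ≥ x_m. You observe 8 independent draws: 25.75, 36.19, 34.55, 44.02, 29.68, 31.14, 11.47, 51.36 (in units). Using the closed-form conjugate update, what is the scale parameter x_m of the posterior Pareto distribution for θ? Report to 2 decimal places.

51.36

A Pareto(scale x_m, shape k) prior on the upper bound θ of Uniform(0, θ) is conjugate: posterior is Pareto(max(x_m, max xᵢ), k + n).
Sample maximum = 51.36; prior scale x_m = 43.21 → posterior scale = max = 51.36.
Posterior shape = 3.53 + 8 = 11.53.
Posterior scale x_m = 51.36.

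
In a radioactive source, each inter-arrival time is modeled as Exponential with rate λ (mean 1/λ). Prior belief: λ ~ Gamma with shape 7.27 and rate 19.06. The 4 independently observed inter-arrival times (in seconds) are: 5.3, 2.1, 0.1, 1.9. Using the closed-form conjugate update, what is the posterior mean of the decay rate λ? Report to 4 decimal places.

0.3960

With a Gamma(shape α, rate β) prior on the exponential rate λ, the posterior after n observations with total T = Σxᵢ is Gamma(α+n, β+T).
Sum of observations T = 9.4 seconds; n = 4.
Posterior: Gamma(7.27+4, 19.06+9.4) = Gamma(11.27, 28.46).
Posterior mean of λ = α/β = 11.27/28.46 = 0.3960.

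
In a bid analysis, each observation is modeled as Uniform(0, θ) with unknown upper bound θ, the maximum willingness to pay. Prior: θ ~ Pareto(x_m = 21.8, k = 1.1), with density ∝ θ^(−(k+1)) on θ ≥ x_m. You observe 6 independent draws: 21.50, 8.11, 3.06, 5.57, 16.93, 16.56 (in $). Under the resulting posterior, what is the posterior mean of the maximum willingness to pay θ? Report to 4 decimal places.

A Pareto(scale x_m, shape k) prior on the upper bound θ of Uniform(0, θ) is conjugate: posterior is Pareto(max(x_m, max xᵢ), k + n).
Sample maximum = 21.50; prior scale x_m = 21.8 → posterior scale = max = 21.80.
Posterior shape = 1.1 + 6 = 7.1.
E[θ|data] = k·x_m/(k−1) = 7.1·21.80/6.1 = 25.3738.

25.3738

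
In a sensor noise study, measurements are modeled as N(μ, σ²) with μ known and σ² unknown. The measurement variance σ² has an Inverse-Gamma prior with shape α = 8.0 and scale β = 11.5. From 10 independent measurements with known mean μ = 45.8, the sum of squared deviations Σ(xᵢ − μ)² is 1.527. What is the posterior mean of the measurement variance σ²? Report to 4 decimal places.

1.0220

With known mean μ and an Inverse-Gamma(α, β) prior on σ², the Normal likelihood is conjugate: posterior is Inv-Gamma(α + n/2, β + Σ(xᵢ−μ)²/2).
Posterior: Inv-Gamma(8.0 + 10/2, 11.5 + 1.527/2) = Inv-Gamma(13.00, 12.2635).
E[σ²|data] = β/(α−1) = 12.2635/12.00 = 1.0220.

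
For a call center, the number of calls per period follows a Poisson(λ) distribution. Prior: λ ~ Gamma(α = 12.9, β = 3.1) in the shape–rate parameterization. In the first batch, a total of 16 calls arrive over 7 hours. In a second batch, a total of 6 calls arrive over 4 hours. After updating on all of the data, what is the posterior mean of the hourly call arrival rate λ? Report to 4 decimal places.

With a Gamma(shape α, rate β) prior, the Poisson likelihood is conjugate: the posterior is Gamma(α + ΣXᵢ, β + n).
After batch 1: Gamma(α+S, β+n) = Gamma(12.9+16, 3.1+7) = Gamma(28.9, 10.1).
After batch 2: Gamma(α+S, β+n) = Gamma(28.9+6, 10.1+4) = Gamma(34.9, 14.1).
Posterior mean = α/β = 34.9/14.1 = 2.4752.

2.4752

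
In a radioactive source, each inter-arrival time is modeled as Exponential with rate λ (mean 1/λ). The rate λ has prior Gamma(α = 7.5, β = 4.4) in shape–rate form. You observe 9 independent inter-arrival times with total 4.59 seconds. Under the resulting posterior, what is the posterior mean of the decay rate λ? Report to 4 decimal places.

1.8354

With a Gamma(shape α, rate β) prior on the exponential rate λ, the posterior after n observations with total T = Σxᵢ is Gamma(α+n, β+T).
Posterior: Gamma(7.5+9, 4.4+4.59) = Gamma(16.5, 8.99).
Posterior mean of λ = α/β = 16.5/8.99 = 1.8354.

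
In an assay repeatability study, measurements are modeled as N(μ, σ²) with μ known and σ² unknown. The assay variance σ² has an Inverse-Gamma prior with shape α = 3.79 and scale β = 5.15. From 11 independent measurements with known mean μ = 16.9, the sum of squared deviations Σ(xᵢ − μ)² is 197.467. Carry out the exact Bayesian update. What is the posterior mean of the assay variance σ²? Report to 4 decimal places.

With known mean μ and an Inverse-Gamma(α, β) prior on σ², the Normal likelihood is conjugate: posterior is Inv-Gamma(α + n/2, β + Σ(xᵢ−μ)²/2).
Posterior: Inv-Gamma(3.79 + 11/2, 5.15 + 197.467/2) = Inv-Gamma(9.29, 103.8835).
E[σ²|data] = β/(α−1) = 103.8835/8.29 = 12.5312.

12.5312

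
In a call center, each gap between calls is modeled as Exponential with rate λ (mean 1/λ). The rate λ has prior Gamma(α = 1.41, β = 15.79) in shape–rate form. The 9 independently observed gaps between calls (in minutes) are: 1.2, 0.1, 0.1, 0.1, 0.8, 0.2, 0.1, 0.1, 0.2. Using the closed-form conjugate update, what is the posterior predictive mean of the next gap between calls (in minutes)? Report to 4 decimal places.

With a Gamma(shape α, rate β) prior on the exponential rate λ, the posterior after n observations with total T = Σxᵢ is Gamma(α+n, β+T).
Sum of observations T = 2.9 minutes; n = 9.
Posterior: Gamma(1.41+9, 15.79+2.9) = Gamma(10.41, 18.69).
The predictive distribution for the next observation is Lomax; its mean is β/(α−1) = 18.69/9.41 = 1.9862.

1.9862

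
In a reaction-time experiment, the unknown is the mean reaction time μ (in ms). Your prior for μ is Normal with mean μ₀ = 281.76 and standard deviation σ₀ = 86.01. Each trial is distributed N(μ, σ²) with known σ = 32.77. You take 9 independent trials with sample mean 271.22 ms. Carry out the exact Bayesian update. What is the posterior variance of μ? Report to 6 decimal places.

For Normal data with known variance σ², a Normal(μ₀, σ₀²) prior on μ is conjugate. Posterior precision = 1/σ₀² + n/σ²; posterior mean is the precision-weighted average of μ₀ and x̄.
σ₀² = 86.01² = 7397.7201, σ² = 32.77² = 1073.8729; σ² + n·σ₀² = 1073.8729 + 9·7397.7201 = 67653.3538.
Posterior precision = 1/σ₀² + n/σ² = 1/7397.7201 + 9/1073.8729 = (σ² + n·σ₀²)/(σ₀²σ²) = 67653.3538/(7397.7201·1073.8729); posterior variance σₙ² = σ₀²σ²/(σ² + n·σ₀²) = 7397.7201·1073.8729/67653.3538 = 117.425237.

117.425237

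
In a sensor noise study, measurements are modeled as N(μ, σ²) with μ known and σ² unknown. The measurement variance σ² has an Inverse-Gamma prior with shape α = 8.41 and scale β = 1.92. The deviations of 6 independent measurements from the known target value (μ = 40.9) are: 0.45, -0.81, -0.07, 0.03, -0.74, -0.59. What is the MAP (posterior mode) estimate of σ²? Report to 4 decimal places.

With known mean μ and an Inverse-Gamma(α, β) prior on σ², the Normal likelihood is conjugate: posterior is Inv-Gamma(α + n/2, β + Σ(xᵢ−μ)²/2).
Σ(xᵢ−μ)² = (0.45)² + (-0.81)² + (-0.07)² + (0.03)² + (-0.74)² + (-0.59)² = 1.7601.
Posterior: Inv-Gamma(8.41 + 6/2, 1.92 + 1.7601/2) = Inv-Gamma(11.41, 2.80005).
Mode = β/(α+1) = 2.80005/12.41 = 0.2256.

0.2256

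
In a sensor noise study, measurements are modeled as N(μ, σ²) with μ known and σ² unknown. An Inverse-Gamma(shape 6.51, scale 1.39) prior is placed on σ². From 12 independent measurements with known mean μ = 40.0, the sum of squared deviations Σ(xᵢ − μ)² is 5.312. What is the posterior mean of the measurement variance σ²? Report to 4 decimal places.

With known mean μ and an Inverse-Gamma(α, β) prior on σ², the Normal likelihood is conjugate: posterior is Inv-Gamma(α + n/2, β + Σ(xᵢ−μ)²/2).
Posterior: Inv-Gamma(6.51 + 12/2, 1.39 + 5.312/2) = Inv-Gamma(12.51, 4.0460).
E[σ²|data] = β/(α−1) = 4.0460/11.51 = 0.3515.

0.3515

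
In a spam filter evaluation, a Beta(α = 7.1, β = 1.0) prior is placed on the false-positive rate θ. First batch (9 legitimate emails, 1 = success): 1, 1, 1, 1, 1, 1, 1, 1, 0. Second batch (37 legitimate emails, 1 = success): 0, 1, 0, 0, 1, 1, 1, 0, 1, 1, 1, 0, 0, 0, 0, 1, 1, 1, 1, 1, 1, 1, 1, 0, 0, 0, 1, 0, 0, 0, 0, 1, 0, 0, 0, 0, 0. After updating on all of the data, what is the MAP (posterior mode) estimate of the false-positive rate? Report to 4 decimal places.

The Beta prior is conjugate to a Binomial/Bernoulli likelihood; the update adds successes to α and failures to β.
After batch 1: Beta(7.1+8, 1.0+1) = Beta(15.1, 2.0).
After batch 2: Beta(15.1+17, 2.0+20) = Beta(32.1, 22.0).
Mode of Beta(a,b) for a,b>1 is (a−1)/(a+b−2) = 31.1/52.1 = 0.5969.

0.5969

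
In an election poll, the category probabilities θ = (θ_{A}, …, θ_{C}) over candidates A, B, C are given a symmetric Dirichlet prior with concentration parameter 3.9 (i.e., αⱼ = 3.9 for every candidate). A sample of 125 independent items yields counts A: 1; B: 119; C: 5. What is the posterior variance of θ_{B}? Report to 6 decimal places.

0.000659

The Dirichlet prior is conjugate to the Multinomial likelihood: each posterior αⱼ = prior αⱼ + observed count nⱼ.
Posterior concentration: (4.9, 122.9, 8.9), total = 136.7.
Var[θ_j] = α_j(Σα−α_j)/((Σα)²(Σα+1)) = 122.9·13.8/(136.7²·137.7) = 0.000659.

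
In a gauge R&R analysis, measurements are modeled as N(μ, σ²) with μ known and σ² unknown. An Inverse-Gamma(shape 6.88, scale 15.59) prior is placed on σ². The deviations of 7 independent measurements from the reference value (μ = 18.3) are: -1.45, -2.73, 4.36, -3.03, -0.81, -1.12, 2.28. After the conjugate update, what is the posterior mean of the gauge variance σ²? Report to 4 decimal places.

4.0530

With known mean μ and an Inverse-Gamma(α, β) prior on σ², the Normal likelihood is conjugate: posterior is Inv-Gamma(α + n/2, β + Σ(xᵢ−μ)²/2).
Σ(xᵢ−μ)² = (-1.45)² + (-2.73)² + (4.36)² + (-3.03)² + (-0.81)² + (-1.12)² + (2.28)² = 44.8548.
Posterior: Inv-Gamma(6.88 + 7/2, 15.59 + 44.8548/2) = Inv-Gamma(10.38, 38.01740).
E[σ²|data] = β/(α−1) = 38.01740/9.38 = 4.0530.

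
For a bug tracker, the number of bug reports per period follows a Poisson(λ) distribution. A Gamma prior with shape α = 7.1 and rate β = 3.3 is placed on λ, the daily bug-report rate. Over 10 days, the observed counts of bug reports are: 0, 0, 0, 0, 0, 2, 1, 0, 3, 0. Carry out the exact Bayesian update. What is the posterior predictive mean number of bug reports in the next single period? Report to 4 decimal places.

With a Gamma(shape α, rate β) prior, the Poisson likelihood is conjugate: the posterior is Gamma(α + ΣXᵢ, β + n).
Sum of counts S = 6 over n = 10 days.
Posterior: Gamma(α+S, β+n) = Gamma(7.1+6, 3.3+10) = Gamma(13.1, 13.3).
The predictive distribution for one future period is NegBinom with mean α/β = 0.9850.

0.9850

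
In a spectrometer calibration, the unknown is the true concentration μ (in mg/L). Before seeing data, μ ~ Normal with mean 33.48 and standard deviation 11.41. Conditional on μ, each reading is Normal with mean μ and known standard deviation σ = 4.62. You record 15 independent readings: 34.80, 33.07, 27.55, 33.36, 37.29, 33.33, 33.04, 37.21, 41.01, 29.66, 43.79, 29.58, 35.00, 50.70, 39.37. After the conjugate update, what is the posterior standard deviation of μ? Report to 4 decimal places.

For Normal data with known variance σ², a Normal(μ₀, σ₀²) prior on μ is conjugate. Posterior precision = 1/σ₀² + n/σ²; posterior mean is the precision-weighted average of μ₀ and x̄.
σ₀² = 11.41² = 130.1881, σ² = 4.62² = 21.3444; σ² + n·σ₀² = 21.3444 + 15·130.1881 = 1974.1659.
Posterior precision = 1/σ₀² + n/σ² = 1/130.1881 + 15/21.3444 = (σ² + n·σ₀²)/(σ₀²σ²) = 1974.1659/(130.1881·21.3444); posterior variance σₙ² = σ₀²σ²/(σ² + n·σ₀²) = 130.1881·21.3444/1974.1659 = 1.407575.
Posterior SD = √σₙ² = √(130.1881·21.3444/1974.1659) = 1.1864.

1.1864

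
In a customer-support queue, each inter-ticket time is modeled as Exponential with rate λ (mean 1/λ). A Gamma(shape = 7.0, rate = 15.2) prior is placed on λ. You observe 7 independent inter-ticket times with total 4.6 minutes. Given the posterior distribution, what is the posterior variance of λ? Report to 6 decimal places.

0.035711

With a Gamma(shape α, rate β) prior on the exponential rate λ, the posterior after n observations with total T = Σxᵢ is Gamma(α+n, β+T).
Posterior: Gamma(7.0+7, 15.2+4.6) = Gamma(14.0, 19.8).
Var = α/β² = 0.035711.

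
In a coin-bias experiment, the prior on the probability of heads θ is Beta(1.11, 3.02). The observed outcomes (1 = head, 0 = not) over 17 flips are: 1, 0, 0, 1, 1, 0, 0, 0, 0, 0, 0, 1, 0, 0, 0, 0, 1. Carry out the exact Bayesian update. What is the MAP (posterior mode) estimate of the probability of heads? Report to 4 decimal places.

The Beta prior is conjugate to a Binomial/Bernoulli likelihood; the update adds successes to α and failures to β.
Posterior: Beta(α+k, β+n−k) = Beta(1.11+5, 3.02+12) = Beta(6.11, 15.02).
Mode of Beta(a,b) for a,b>1 is (a−1)/(a+b−2) = 5.11/19.13 = 0.2671.

0.2671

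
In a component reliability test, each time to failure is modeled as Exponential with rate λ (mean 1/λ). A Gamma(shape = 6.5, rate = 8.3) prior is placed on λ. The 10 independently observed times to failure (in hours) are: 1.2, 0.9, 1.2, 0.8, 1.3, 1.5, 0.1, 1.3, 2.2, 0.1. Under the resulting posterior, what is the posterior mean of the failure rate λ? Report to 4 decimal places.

0.8730

With a Gamma(shape α, rate β) prior on the exponential rate λ, the posterior after n observations with total T = Σxᵢ is Gamma(α+n, β+T).
Sum of observations T = 10.6 hours; n = 10.
Posterior: Gamma(6.5+10, 8.3+10.6) = Gamma(16.5, 18.9).
Posterior mean of λ = α/β = 16.5/18.9 = 0.8730.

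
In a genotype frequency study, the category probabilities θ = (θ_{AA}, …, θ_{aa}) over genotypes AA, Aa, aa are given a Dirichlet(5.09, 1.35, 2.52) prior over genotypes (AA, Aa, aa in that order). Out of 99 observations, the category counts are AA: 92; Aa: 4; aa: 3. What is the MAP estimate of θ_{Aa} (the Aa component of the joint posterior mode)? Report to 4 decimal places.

The Dirichlet prior is conjugate to the Multinomial likelihood: each posterior αⱼ = prior αⱼ + observed count nⱼ.
Posterior concentration: (97.09, 5.35, 5.52), total = 107.96.
Joint mode component: (α_{Aa}−1)/(Σα−K) = 4.35/104.96 = 0.0414.

0.0414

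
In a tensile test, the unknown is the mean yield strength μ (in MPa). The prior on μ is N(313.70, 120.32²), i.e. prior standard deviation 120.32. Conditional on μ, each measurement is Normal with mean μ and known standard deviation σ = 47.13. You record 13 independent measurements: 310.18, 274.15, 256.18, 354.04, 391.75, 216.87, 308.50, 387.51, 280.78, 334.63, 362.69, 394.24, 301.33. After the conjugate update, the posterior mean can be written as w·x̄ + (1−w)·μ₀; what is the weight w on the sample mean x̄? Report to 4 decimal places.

0.9883

For Normal data with known variance σ², a Normal(μ₀, σ₀²) prior on μ is conjugate. Posterior precision = 1/σ₀² + n/σ²; posterior mean is the precision-weighted average of μ₀ and x̄.
σ₀² = 120.32² = 14476.9024, σ² = 47.13² = 2221.2369. Prior precision 1/σ₀² = 1/14476.9024; data precision n/σ² = 13/2221.2369.
w = (n/σ²)/(1/σ₀² + n/σ²) = n·σ₀²/(σ² + n·σ₀²) = 13·14476.9024/(2221.2369 + 13·14476.9024) = 188199.7312/190420.9681 = 0.9883.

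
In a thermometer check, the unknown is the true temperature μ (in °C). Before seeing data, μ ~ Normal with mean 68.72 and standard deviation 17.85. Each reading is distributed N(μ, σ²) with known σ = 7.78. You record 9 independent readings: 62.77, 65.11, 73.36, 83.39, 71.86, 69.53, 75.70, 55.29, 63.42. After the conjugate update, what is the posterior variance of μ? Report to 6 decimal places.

For Normal data with known variance σ², a Normal(μ₀, σ₀²) prior on μ is conjugate. Posterior precision = 1/σ₀² + n/σ²; posterior mean is the precision-weighted average of μ₀ and x̄.
σ₀² = 17.85² = 318.6225, σ² = 7.78² = 60.5284; σ² + n·σ₀² = 60.5284 + 9·318.6225 = 2928.1309.
Posterior precision = 1/σ₀² + n/σ² = 1/318.6225 + 9/60.5284 = (σ² + n·σ₀²)/(σ₀²σ²) = 2928.1309/(318.6225·60.5284); posterior variance σₙ² = σ₀²σ²/(σ² + n·σ₀²) = 318.6225·60.5284/2928.1309 = 6.586355.

6.586355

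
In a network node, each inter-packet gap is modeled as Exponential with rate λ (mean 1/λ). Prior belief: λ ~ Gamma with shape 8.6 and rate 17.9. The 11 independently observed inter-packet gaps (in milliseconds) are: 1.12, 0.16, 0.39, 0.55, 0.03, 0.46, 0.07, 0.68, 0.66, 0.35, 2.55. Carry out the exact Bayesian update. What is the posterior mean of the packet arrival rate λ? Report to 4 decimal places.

0.7865

With a Gamma(shape α, rate β) prior on the exponential rate λ, the posterior after n observations with total T = Σxᵢ is Gamma(α+n, β+T).
Sum of observations T = 7.02 milliseconds; n = 11.
Posterior: Gamma(8.6+11, 17.9+7.02) = Gamma(19.6, 24.92).
Posterior mean of λ = α/β = 19.6/24.92 = 0.7865.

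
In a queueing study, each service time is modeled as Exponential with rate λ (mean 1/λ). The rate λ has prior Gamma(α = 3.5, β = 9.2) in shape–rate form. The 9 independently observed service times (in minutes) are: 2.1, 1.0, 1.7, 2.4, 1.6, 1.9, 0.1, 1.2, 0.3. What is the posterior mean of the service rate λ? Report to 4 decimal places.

0.5814

With a Gamma(shape α, rate β) prior on the exponential rate λ, the posterior after n observations with total T = Σxᵢ is Gamma(α+n, β+T).
Sum of observations T = 12.3 minutes; n = 9.
Posterior: Gamma(3.5+9, 9.2+12.3) = Gamma(12.5, 21.5).
Posterior mean of λ = α/β = 12.5/21.5 = 0.5814.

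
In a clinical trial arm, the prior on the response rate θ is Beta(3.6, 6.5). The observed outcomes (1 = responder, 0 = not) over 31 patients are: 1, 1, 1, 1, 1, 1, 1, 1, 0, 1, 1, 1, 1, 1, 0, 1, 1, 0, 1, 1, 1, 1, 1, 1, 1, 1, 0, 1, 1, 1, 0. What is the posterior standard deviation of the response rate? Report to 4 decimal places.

The Beta prior is conjugate to a Binomial/Bernoulli likelihood; the update adds successes to α and failures to β.
Posterior: Beta(α+k, β+n−k) = Beta(3.6+26, 6.5+5) = Beta(29.6, 11.5).
Var = αβ/((α+β)²(α+β+1)) = 29.6·11.5/(41.1²·42.1) = 0.00478656; SD = √0.00478656 = 0.0692.

0.0692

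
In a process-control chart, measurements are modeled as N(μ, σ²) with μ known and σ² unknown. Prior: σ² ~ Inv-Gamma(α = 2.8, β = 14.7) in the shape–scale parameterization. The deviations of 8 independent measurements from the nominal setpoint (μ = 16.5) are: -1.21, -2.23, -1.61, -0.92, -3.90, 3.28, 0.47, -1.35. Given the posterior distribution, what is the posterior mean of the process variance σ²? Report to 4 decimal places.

5.8006

With known mean μ and an Inverse-Gamma(α, β) prior on σ², the Normal likelihood is conjugate: posterior is Inv-Gamma(α + n/2, β + Σ(xᵢ−μ)²/2).
Σ(xᵢ−μ)² = (-1.21)² + (-2.23)² + (-1.61)² + (-0.92)² + (-3.90)² + (3.28)² + (0.47)² + (-1.35)² = 37.8873.
Posterior: Inv-Gamma(2.8 + 8/2, 14.7 + 37.8873/2) = Inv-Gamma(6.80, 33.64365).
E[σ²|data] = β/(α−1) = 33.64365/5.80 = 5.8006.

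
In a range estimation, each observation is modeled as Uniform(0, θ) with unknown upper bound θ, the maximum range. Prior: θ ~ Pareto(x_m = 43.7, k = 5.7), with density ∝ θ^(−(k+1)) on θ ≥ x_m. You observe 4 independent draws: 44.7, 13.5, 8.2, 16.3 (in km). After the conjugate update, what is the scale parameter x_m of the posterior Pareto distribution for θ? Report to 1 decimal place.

A Pareto(scale x_m, shape k) prior on the upper bound θ of Uniform(0, θ) is conjugate: posterior is Pareto(max(x_m, max xᵢ), k + n).
Sample maximum = 44.7; prior scale x_m = 43.7 → posterior scale = max = 44.7.
Posterior shape = 5.7 + 4 = 9.7.
Posterior scale x_m = 44.7.

44.7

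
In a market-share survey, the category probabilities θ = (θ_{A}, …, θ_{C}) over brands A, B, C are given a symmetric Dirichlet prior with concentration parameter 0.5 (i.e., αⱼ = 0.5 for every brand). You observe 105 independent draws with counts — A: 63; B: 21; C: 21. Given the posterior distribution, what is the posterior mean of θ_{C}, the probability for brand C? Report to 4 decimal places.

0.2019

The Dirichlet prior is conjugate to the Multinomial likelihood: each posterior αⱼ = prior αⱼ + observed count nⱼ.
Posterior concentration: (63.5, 21.5, 21.5), total = 106.5.
E[θ_{C}|data] = α_{C}/Σα = 21.5/106.5 = 0.2019.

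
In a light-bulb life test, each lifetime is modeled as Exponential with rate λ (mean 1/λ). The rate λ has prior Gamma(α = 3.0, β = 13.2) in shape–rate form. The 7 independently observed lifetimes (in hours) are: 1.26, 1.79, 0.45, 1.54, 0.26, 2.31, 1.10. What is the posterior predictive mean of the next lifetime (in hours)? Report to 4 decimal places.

With a Gamma(shape α, rate β) prior on the exponential rate λ, the posterior after n observations with total T = Σxᵢ is Gamma(α+n, β+T).
Sum of observations T = 8.71 hours; n = 7.
Posterior: Gamma(3.0+7, 13.2+8.71) = Gamma(10.0, 21.91).
The predictive distribution for the next observation is Lomax; its mean is β/(α−1) = 21.91/9.0 = 2.4344.

2.4344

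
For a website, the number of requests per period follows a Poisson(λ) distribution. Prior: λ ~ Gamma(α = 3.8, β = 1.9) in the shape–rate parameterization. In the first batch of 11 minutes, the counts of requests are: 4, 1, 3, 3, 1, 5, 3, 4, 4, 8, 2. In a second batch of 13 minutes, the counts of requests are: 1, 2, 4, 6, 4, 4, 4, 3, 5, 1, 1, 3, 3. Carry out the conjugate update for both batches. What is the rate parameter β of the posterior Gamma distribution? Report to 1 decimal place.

With a Gamma(shape α, rate β) prior, the Poisson likelihood is conjugate: the posterior is Gamma(α + ΣXᵢ, β + n).
Batch 1: sum of counts S = 38 over n = 11 minutes.
After batch 1: Gamma(α+S, β+n) = Gamma(3.8+38, 1.9+11) = Gamma(41.8, 12.9).
Batch 2: sum of counts S = 41 over n = 13 minutes.
After batch 2: Gamma(α+S, β+n) = Gamma(41.8+41, 12.9+13) = Gamma(82.8, 25.9).
Posterior β = 25.9.

25.9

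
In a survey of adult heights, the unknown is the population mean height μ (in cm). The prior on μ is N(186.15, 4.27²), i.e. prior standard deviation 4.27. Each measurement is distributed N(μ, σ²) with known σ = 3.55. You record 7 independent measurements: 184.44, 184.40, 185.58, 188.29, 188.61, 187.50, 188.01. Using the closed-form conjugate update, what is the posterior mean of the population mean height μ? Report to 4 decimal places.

186.6415

For Normal data with known variance σ², a Normal(μ₀, σ₀²) prior on μ is conjugate. Posterior precision = 1/σ₀² + n/σ²; posterior mean is the precision-weighted average of μ₀ and x̄.
Σxᵢ = 184.44 + 184.40 + 185.58 + 188.29 + 188.61 + 187.50 + 188.01 = 1306.83, so n·x̄ = 1306.83.
σ₀² = 4.27² = 18.2329, σ² = 3.55² = 12.6025; σ² + n·σ₀² = 12.6025 + 7·18.2329 = 140.2328.
Posterior mean = (μ₀/σ₀² + n·x̄/σ²)/(1/σ₀² + n/σ²) = (σ²·μ₀ + σ₀²·n·x̄)/(σ² + n·σ₀²) = (12.6025·186.15 + 18.2329·1306.83)/140.2328 = 26173.256082/140.2328 = 186.6415.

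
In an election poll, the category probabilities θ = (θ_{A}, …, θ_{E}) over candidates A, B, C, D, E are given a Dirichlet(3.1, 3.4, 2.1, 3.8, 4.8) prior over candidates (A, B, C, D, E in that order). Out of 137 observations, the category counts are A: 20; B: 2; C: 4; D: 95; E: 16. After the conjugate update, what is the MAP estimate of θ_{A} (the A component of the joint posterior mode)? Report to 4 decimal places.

The Dirichlet prior is conjugate to the Multinomial likelihood: each posterior αⱼ = prior αⱼ + observed count nⱼ.
Posterior concentration: (23.1, 5.4, 6.1, 98.8, 20.8), total = 154.2.
Joint mode component: (α_{A}−1)/(Σα−K) = 22.1/149.2 = 0.1481.

0.1481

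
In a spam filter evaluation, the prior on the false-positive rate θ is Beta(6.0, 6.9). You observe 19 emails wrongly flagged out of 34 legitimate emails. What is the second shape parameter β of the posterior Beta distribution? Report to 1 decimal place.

21.9

The Beta prior is conjugate to a Binomial/Bernoulli likelihood; the update adds successes to α and failures to β.
Posterior: Beta(α+k, β+n−k) = Beta(6.0+19, 6.9+15) = Beta(25.0, 21.9).
Posterior β = 21.9.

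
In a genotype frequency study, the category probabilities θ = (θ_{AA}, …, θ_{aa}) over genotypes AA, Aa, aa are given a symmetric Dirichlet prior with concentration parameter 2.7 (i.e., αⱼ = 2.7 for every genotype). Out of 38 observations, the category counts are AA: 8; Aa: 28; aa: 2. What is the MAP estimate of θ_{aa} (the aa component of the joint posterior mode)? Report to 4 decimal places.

The Dirichlet prior is conjugate to the Multinomial likelihood: each posterior αⱼ = prior αⱼ + observed count nⱼ.
Posterior concentration: (10.7, 30.7, 4.7), total = 46.1.
Joint mode component: (α_{aa}−1)/(Σα−K) = 3.7/43.1 = 0.0858.

0.0858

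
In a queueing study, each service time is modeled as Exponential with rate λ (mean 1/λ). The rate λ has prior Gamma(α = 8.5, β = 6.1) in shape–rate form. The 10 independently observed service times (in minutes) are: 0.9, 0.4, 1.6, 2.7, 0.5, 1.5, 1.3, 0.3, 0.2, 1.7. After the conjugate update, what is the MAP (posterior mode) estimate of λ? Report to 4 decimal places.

1.0174

With a Gamma(shape α, rate β) prior on the exponential rate λ, the posterior after n observations with total T = Σxᵢ is Gamma(α+n, β+T).
Sum of observations T = 11.1 minutes; n = 10.
Posterior: Gamma(8.5+10, 6.1+11.1) = Gamma(18.5, 17.2).
Mode = (α−1)/β = 1.0174.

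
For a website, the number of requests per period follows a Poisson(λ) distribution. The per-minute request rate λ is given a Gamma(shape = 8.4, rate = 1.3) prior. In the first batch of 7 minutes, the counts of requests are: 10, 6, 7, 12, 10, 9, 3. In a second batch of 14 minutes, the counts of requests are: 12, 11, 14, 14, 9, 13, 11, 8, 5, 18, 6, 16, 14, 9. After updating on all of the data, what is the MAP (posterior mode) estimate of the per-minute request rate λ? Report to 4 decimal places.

10.0628

With a Gamma(shape α, rate β) prior, the Poisson likelihood is conjugate: the posterior is Gamma(α + ΣXᵢ, β + n).
Batch 1: sum of counts S = 57 over n = 7 minutes.
After batch 1: Gamma(α+S, β+n) = Gamma(8.4+57, 1.3+7) = Gamma(65.4, 8.3).
Batch 2: sum of counts S = 160 over n = 14 minutes.
After batch 2: Gamma(α+S, β+n) = Gamma(65.4+160, 8.3+14) = Gamma(225.4, 22.3).
Mode of Gamma(α,β) for α≥1 is (α−1)/β = 224.4/22.3 = 10.0628.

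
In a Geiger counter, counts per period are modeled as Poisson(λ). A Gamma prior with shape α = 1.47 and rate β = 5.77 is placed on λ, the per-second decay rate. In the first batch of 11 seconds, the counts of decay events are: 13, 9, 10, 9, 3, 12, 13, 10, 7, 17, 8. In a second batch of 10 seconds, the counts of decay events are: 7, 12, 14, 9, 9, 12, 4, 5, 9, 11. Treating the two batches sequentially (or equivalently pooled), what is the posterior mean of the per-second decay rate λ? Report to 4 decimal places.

7.6380

With a Gamma(shape α, rate β) prior, the Poisson likelihood is conjugate: the posterior is Gamma(α + ΣXᵢ, β + n).
Batch 1: sum of counts S = 111 over n = 11 seconds.
After batch 1: Gamma(α+S, β+n) = Gamma(1.47+111, 5.77+11) = Gamma(112.47, 16.77).
Batch 2: sum of counts S = 92 over n = 10 seconds.
After batch 2: Gamma(α+S, β+n) = Gamma(112.47+92, 16.77+10) = Gamma(204.47, 26.77).
Posterior mean = α/β = 204.47/26.77 = 7.6380.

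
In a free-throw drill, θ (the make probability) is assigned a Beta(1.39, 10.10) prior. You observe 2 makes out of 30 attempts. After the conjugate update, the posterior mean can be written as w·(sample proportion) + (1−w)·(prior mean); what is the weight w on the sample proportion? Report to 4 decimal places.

0.7231

The Beta prior is conjugate to a Binomial/Bernoulli likelihood; the update adds successes to α and failures to β.
Posterior mean = (α₀+k)/(α₀+β₀+n) = [n/(α₀+β₀+n)]·(k/n) + [(α₀+β₀)/(α₀+β₀+n)]·α₀/(α₀+β₀), so only n and the prior enter the weight.
The weight on the data is w = n/(α₀+β₀+n) = 30/(1.39+10.10+30) = 30/41.49 = 0.7231.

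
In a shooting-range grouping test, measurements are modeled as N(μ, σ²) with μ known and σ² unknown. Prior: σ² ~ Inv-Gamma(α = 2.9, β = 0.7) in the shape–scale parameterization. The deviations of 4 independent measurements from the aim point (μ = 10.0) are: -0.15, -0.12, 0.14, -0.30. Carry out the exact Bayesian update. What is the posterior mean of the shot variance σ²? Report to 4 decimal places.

With known mean μ and an Inverse-Gamma(α, β) prior on σ², the Normal likelihood is conjugate: posterior is Inv-Gamma(α + n/2, β + Σ(xᵢ−μ)²/2).
Σ(xᵢ−μ)² = (-0.15)² + (-0.12)² + (0.14)² + (-0.30)² = 0.1465.
Posterior: Inv-Gamma(2.9 + 4/2, 0.7 + 0.1465/2) = Inv-Gamma(4.90, 0.77325).
E[σ²|data] = β/(α−1) = 0.77325/3.90 = 0.1983.

0.1983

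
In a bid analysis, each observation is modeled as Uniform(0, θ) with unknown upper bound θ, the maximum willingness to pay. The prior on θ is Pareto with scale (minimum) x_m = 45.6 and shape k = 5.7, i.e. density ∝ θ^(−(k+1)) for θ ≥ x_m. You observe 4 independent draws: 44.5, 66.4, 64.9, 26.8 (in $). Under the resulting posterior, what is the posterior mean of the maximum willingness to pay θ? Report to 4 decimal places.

74.0322

A Pareto(scale x_m, shape k) prior on the upper bound θ of Uniform(0, θ) is conjugate: posterior is Pareto(max(x_m, max xᵢ), k + n).
Sample maximum = 66.4; prior scale x_m = 45.6 → posterior scale = max = 66.4.
Posterior shape = 5.7 + 4 = 9.7.
E[θ|data] = k·x_m/(k−1) = 9.7·66.4/8.7 = 74.0322.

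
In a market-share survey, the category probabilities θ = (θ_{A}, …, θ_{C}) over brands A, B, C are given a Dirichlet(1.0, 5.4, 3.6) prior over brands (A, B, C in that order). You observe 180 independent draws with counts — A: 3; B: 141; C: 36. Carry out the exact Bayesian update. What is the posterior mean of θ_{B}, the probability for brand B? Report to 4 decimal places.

The Dirichlet prior is conjugate to the Multinomial likelihood: each posterior αⱼ = prior αⱼ + observed count nⱼ.
Posterior concentration: (4.0, 146.4, 39.6), total = 190.0.
E[θ_{B}|data] = α_{B}/Σα = 146.4/190.0 = 0.7705.

0.7705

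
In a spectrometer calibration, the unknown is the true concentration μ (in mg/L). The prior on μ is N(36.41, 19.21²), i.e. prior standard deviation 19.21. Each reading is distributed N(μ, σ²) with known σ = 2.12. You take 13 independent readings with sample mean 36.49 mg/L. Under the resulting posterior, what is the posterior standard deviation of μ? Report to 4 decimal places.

0.5877

For Normal data with known variance σ², a Normal(μ₀, σ₀²) prior on μ is conjugate. Posterior precision = 1/σ₀² + n/σ²; posterior mean is the precision-weighted average of μ₀ and x̄.
σ₀² = 19.21² = 369.0241, σ² = 2.12² = 4.4944; σ² + n·σ₀² = 4.4944 + 13·369.0241 = 4801.8077.
Posterior precision = 1/σ₀² + n/σ² = 1/369.0241 + 13/4.4944 = (σ² + n·σ₀²)/(σ₀²σ²) = 4801.8077/(369.0241·4.4944); posterior variance σₙ² = σ₀²σ²/(σ² + n·σ₀²) = 369.0241·4.4944/4801.8077 = 0.345399.
Posterior SD = √σₙ² = √(369.0241·4.4944/4801.8077) = 0.5877.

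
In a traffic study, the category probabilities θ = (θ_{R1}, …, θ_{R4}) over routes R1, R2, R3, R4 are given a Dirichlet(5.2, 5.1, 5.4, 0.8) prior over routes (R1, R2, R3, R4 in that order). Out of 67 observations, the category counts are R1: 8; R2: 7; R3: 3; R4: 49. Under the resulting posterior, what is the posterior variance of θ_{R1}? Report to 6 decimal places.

The Dirichlet prior is conjugate to the Multinomial likelihood: each posterior αⱼ = prior αⱼ + observed count nⱼ.
Posterior concentration: (13.2, 12.1, 8.4, 49.8), total = 83.5.
Var[θ_j] = α_j(Σα−α_j)/((Σα)²(Σα+1)) = 13.2·70.3/(83.5²·84.5) = 0.001575.

0.001575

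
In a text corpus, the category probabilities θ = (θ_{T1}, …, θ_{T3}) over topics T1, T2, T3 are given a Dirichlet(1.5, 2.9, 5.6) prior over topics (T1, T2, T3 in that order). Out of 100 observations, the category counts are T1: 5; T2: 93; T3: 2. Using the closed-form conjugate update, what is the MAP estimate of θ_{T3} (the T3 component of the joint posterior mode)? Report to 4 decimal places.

The Dirichlet prior is conjugate to the Multinomial likelihood: each posterior αⱼ = prior αⱼ + observed count nⱼ.
Posterior concentration: (6.5, 95.9, 7.6), total = 110.0.
Joint mode component: (α_{T3}−1)/(Σα−K) = 6.6/107.0 = 0.0617.

0.0617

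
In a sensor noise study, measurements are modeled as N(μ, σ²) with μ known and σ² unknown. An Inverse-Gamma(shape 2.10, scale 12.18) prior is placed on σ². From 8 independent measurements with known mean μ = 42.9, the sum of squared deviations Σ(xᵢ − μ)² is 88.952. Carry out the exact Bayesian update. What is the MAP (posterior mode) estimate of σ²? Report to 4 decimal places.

7.9797

With known mean μ and an Inverse-Gamma(α, β) prior on σ², the Normal likelihood is conjugate: posterior is Inv-Gamma(α + n/2, β + Σ(xᵢ−μ)²/2).
Posterior: Inv-Gamma(2.10 + 8/2, 12.18 + 88.952/2) = Inv-Gamma(6.10, 56.6560).
Mode = β/(α+1) = 56.6560/7.10 = 7.9797.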